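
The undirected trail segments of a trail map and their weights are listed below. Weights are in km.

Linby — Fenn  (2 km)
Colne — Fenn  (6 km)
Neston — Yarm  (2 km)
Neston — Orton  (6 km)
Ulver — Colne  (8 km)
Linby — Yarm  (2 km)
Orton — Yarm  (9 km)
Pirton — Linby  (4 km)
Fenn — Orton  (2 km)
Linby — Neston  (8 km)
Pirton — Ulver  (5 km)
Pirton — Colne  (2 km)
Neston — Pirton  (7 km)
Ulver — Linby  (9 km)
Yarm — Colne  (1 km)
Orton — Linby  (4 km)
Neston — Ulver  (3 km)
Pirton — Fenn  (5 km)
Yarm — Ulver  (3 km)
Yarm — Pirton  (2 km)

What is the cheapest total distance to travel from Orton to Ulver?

9 km

Running Dijkstra from Orton:
Orton: 0
Fenn: 2  (via Orton)
Linby: 4  (via Orton)
Yarm: 6  (via Linby)
Neston: 6  (via Orton)
Colne: 7  (via Yarm)
Pirton: 7  (via Fenn)
Ulver: 9  (via Yarm)
Shortest route: Orton–Linby–Yarm–Ulver = 9 km.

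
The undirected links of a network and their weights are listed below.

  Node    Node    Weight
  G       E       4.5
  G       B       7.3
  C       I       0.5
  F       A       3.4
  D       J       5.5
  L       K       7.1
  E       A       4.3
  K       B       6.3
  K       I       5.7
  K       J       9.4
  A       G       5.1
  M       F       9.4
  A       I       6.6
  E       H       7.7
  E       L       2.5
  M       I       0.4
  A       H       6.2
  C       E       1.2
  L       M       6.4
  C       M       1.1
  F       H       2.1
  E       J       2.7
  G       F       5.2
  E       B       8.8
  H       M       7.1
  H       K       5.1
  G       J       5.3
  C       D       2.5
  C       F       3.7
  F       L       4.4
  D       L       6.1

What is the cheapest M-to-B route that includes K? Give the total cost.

Best M to K: M → I → K costing 6.1
Best K to B: K → B costing 6.3
Total via K: 6.1 + 6.3 = 12.4.

12.4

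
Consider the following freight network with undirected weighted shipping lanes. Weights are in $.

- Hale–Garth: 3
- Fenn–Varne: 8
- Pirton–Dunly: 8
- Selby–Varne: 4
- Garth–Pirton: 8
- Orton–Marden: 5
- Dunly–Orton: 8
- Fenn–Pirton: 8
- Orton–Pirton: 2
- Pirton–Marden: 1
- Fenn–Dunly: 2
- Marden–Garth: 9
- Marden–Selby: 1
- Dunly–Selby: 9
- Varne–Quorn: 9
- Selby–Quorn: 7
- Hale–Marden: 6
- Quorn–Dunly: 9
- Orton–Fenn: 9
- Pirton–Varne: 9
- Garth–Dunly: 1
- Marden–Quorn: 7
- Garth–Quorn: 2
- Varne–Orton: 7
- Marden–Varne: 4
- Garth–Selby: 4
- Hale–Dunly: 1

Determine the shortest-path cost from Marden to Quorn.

$7

Settle nodes by increasing distance from Marden:
Marden: 0
Selby: 1  (via Marden)
Pirton: 1  (via Marden)
Orton: 3  (via Pirton)
Varne: 4  (via Marden)
Garth: 5  (via Selby)
Dunly: 6  (via Garth)
Hale: 6  (via Marden)
Quorn: 7  (via Marden)
Shortest route: Marden → Quorn = $7.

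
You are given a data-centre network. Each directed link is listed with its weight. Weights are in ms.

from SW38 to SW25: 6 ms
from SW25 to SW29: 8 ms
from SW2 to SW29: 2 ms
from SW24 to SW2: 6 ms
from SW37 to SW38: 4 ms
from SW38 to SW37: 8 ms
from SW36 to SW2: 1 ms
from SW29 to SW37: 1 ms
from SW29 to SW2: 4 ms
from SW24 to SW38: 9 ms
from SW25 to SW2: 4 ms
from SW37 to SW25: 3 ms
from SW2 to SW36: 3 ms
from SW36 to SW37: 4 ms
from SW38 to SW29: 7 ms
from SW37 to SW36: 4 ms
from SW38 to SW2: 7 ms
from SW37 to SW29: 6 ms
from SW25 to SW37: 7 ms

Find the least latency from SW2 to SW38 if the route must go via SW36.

11 ms

Shortest SW2→SW36: SW2–SW36 = 3
Shortest SW36→SW38: SW36–SW37–SW38 = 8
Total via SW36: 3 + 8 = 11 ms.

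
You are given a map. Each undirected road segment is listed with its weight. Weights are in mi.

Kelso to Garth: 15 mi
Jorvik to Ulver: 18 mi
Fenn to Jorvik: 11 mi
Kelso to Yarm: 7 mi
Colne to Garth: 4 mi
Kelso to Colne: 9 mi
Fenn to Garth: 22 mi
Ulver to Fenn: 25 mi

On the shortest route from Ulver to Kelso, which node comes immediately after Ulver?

Fenn

Candidate routes:
Ulver → Jorvik → Fenn → Garth → Kelso: 18+11+22+15 = 66
Ulver → Jorvik → Fenn → Garth → Colne → Kelso: 18+11+22+4+9 = 64
Ulver → Fenn → Garth → Colne → Kelso: 25+22+4+9 = 60
Ulver → Fenn → Garth → Kelso: 25+22+15 = 62
The minimum is 60 mi via Ulver → Fenn → Garth → Colne → Kelso.
So from Ulver the first move is to Fenn.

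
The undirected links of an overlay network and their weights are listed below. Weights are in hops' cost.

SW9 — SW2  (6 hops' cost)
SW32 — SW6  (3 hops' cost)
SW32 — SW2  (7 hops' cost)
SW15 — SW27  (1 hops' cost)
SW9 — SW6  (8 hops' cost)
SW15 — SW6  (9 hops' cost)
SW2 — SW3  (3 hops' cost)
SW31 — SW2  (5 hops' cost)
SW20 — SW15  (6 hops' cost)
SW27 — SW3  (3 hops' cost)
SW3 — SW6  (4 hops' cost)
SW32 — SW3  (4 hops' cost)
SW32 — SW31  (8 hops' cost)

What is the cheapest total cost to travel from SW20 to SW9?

Compare a few routes:
SW20 - SW15 - SW27 - SW3 - SW6 - SW9: 6+1+3+4+8 = 22
SW20 - SW15 - SW27 - SW3 - SW2 - SW9: 6+1+3+3+6 = 19
SW20 - SW15 - SW6 - SW9: 6+9+8 = 23
SW20 - SW15 - SW27 - SW3 - SW32 - SW6 - SW9: 6+1+3+4+3+8 = 25
The minimum is 19 hops' cost via SW20 - SW15 - SW27 - SW3 - SW2 - SW9.

19 hops' cost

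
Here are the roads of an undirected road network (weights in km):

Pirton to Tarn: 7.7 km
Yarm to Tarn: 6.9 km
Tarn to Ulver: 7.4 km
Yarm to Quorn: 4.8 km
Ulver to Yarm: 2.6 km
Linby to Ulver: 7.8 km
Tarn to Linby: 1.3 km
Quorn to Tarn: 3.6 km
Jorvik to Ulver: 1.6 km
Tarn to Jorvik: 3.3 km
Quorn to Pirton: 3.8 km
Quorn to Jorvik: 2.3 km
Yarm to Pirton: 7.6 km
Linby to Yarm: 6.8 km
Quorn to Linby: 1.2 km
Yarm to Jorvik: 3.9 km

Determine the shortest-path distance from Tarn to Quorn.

2.5 km

Settle nodes by increasing distance from Tarn:
Tarn: 0
Linby: 1.3  (via Tarn)
Quorn: 2.5  (via Linby)
Shortest route: Tarn → Linby → Quorn = 2.5 km.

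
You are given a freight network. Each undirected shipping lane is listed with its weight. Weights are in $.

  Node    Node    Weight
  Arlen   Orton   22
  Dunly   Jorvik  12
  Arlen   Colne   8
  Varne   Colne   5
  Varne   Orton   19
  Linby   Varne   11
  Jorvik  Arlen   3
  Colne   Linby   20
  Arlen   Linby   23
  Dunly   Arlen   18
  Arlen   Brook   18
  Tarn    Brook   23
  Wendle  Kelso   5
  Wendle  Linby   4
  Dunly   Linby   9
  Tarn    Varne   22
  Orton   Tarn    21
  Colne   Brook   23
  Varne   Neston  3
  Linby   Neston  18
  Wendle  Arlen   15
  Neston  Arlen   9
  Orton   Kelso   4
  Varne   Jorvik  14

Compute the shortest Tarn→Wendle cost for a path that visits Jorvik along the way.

$54

Best Tarn to Jorvik: Tarn–Varne–Jorvik costing 36
Best Jorvik to Wendle: Jorvik–Arlen–Wendle costing 18
Total via Jorvik: 36 + 18 = $54.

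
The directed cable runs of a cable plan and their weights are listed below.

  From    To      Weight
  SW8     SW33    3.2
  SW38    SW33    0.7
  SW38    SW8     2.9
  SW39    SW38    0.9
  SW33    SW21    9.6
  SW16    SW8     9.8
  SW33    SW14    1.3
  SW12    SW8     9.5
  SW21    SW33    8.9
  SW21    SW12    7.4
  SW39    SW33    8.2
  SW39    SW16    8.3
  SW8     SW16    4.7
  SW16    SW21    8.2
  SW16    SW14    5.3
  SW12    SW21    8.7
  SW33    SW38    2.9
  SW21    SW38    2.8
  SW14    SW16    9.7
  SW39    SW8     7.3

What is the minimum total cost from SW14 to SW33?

21.4

Candidate routes:
SW14 → SW16 → SW21 → SW38 → SW33: 9.7+8.2+2.8+0.7 = 21.4
SW14 → SW16 → SW21 → SW38 → SW8 → SW33: 9.7+8.2+2.8+2.9+3.2 = 26.8
SW14 → SW16 → SW8 → SW33: 9.7+9.8+3.2 = 22.7
Cheapest is SW14 → SW16 → SW21 → SW38 → SW33 at 21.4.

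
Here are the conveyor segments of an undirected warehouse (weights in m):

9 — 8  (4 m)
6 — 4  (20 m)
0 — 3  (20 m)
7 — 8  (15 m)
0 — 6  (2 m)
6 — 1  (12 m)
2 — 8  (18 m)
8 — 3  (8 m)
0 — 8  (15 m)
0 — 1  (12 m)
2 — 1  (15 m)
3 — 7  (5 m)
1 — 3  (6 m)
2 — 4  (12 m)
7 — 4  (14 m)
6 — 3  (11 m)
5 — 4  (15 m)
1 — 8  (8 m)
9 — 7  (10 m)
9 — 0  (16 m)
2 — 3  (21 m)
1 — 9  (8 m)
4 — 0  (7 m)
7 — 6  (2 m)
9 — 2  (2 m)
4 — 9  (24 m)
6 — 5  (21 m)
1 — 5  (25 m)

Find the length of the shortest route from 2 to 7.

Compare a few routes:
2–9–1–3–7: 2+8+6+5 = 21
2–9–8–3–7: 2+4+8+5 = 19
2–9–7: 2+10 = 12
2–9–8–7: 2+4+15 = 21
Cheapest is 2–9–7 at 12 m.

12 m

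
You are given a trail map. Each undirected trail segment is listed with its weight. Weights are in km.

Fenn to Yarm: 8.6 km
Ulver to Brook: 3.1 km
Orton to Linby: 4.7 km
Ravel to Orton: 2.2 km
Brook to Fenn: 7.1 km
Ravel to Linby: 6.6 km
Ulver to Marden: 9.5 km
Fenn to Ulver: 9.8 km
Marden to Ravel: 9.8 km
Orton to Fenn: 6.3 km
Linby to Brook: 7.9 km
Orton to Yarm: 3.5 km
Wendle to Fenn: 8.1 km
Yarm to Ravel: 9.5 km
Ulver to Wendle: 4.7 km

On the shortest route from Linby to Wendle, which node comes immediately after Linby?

Brook

Enumerating some paths:
Linby → Brook → Ulver → Wendle: 7.9+3.1+4.7 = 15.7
Linby → Orton → Fenn → Wendle: 4.7+6.3+8.1 = 19.1
Cheapest is Linby → Brook → Ulver → Wendle at 15.7 km.
So from Linby the first move is to Brook.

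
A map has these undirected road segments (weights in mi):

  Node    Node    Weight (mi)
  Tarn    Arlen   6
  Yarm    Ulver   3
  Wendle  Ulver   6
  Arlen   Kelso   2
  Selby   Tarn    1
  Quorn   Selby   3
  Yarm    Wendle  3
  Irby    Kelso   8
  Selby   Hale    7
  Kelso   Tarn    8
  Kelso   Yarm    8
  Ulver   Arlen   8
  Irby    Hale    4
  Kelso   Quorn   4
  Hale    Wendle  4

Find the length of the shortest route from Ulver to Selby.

Running Dijkstra from Ulver:
Ulver: 0
Yarm: 3  (via Ulver)
Wendle: 6  (via Ulver)
Arlen: 8  (via Ulver)
Kelso: 10  (via Arlen)
Hale: 10  (via Wendle)
Irby: 14  (via Hale)
Tarn: 14  (via Arlen)
Quorn: 14  (via Kelso)
Selby: 15  (via Tarn)
Shortest route: Ulver–Arlen–Tarn–Selby = 15 mi.

15 mi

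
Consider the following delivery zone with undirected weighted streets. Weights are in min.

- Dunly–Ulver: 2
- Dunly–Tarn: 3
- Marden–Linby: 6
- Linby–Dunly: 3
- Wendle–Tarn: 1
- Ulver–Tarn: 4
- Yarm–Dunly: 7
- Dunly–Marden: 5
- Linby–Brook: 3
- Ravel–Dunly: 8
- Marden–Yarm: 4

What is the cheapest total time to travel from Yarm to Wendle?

11 min

Candidate routes:
Yarm → Dunly → Tarn → Wendle: 7+3+1 = 11
Yarm → Marden → Dunly → Tarn → Wendle: 4+5+3+1 = 13
Yarm → Dunly → Ulver → Tarn → Wendle: 7+2+4+1 = 14
The minimum is 11 min via Yarm → Dunly → Tarn → Wendle.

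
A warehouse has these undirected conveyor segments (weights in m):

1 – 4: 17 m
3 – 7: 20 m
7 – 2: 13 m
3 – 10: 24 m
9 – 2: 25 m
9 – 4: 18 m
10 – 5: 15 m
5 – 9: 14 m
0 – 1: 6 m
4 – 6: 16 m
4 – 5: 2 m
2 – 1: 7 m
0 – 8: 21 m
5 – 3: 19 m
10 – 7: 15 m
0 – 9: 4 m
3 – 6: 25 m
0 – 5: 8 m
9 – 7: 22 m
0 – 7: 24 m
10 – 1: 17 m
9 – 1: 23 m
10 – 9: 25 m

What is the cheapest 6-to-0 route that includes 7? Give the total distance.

69 m

Best 6 to 7: 6 → 3 → 7 costing 45
Best 7 to 0: 7 → 0 costing 24
Total via 7: 45 + 24 = 69 m.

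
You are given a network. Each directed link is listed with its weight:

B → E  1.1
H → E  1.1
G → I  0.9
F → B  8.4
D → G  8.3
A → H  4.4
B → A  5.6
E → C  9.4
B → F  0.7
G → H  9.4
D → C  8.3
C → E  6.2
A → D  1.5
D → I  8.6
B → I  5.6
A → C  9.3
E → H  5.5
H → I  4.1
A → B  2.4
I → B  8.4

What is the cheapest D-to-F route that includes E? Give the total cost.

Shortest D→E: D–C–E = 14.5
Shortest E→F: E–H–I–B–F = 18.7
Total via E: 14.5 + 18.7 = 33.2.

33.2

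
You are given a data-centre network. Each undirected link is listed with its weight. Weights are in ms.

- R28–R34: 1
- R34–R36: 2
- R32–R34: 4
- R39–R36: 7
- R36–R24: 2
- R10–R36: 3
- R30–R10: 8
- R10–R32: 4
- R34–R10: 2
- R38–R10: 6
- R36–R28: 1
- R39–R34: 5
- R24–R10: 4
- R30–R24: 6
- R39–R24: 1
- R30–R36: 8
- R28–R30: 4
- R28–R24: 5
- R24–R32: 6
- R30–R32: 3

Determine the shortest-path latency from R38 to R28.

Running Dijkstra from R38:
R38: 0
R10: 6  (via R38)
R34: 8  (via R10)
R36: 9  (via R10)
R28: 9  (via R34)
Shortest route: R38–R10–R34–R28 = 9 ms.

9 ms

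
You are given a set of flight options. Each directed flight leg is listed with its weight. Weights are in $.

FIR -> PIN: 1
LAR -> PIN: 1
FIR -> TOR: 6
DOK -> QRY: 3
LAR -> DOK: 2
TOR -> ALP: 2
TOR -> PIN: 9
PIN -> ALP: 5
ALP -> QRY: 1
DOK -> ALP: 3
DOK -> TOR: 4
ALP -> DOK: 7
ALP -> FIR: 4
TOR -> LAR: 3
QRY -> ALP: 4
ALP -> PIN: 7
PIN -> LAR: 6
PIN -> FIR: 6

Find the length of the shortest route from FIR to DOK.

Settle nodes by increasing distance from FIR:
FIR: 0
PIN: 1  (via FIR)
ALP: 6  (via PIN)
TOR: 6  (via FIR)
LAR: 7  (via PIN)
QRY: 7  (via ALP)
DOK: 9  (via LAR)
Shortest route: FIR → PIN → LAR → DOK = $9.

$9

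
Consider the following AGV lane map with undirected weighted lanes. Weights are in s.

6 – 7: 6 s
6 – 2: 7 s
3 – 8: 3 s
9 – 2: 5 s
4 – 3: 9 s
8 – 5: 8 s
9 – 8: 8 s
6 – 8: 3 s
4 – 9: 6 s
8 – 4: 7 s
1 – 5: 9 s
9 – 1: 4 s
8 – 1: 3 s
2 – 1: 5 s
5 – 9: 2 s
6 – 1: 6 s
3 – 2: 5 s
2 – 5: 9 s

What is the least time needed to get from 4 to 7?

16 s

Shortest distances from 4:
4: 0
9: 6  (via 4)
8: 7  (via 4)
5: 8  (via 9)
3: 9  (via 4)
1: 10  (via 9)
6: 10  (via 8)
2: 11  (via 9)
7: 16  (via 6)
Shortest route: 4–8–6–7 = 16 s.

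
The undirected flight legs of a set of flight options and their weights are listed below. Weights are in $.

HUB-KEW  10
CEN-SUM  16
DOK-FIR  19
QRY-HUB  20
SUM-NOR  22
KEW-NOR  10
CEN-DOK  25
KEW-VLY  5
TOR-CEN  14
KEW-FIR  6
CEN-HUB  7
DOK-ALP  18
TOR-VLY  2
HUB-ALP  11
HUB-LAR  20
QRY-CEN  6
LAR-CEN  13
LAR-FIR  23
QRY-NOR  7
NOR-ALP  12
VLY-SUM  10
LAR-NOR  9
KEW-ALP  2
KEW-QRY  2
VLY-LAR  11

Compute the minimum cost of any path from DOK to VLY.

$25

Enumerating some paths:
DOK–CEN–QRY–KEW–VLY: 25+6+2+5 = 38
DOK–ALP–KEW–VLY: 18+2+5 = 25
DOK–CEN–TOR–VLY: 25+14+2 = 41
DOK–FIR–KEW–VLY: 19+6+5 = 30
Cheapest is DOK–ALP–KEW–VLY at $25.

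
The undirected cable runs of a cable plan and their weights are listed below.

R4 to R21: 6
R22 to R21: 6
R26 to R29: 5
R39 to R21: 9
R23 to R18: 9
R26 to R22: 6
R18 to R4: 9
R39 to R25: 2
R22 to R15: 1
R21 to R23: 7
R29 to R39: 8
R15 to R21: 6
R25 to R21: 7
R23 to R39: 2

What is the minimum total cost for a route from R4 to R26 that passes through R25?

Shortest R4→R25: R4–R21–R25 = 13
Shortest R25→R26: R25–R39–R29–R26 = 15
Total via R25: 13 + 15 = 28.

28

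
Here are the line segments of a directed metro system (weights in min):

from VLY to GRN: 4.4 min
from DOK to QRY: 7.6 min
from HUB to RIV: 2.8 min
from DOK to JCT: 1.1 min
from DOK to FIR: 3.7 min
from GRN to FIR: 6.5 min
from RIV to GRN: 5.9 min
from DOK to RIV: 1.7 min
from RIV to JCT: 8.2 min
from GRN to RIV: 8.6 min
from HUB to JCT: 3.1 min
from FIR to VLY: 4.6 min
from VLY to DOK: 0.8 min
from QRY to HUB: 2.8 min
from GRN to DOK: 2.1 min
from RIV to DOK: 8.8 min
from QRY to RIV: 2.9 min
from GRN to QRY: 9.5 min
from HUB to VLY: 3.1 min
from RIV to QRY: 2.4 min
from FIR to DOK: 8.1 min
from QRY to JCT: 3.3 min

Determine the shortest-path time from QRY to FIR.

10.4 min

Settle nodes by increasing distance from QRY:
QRY: 0
HUB: 2.8  (via QRY)
RIV: 2.9  (via QRY)
JCT: 3.3  (via QRY)
VLY: 5.9  (via HUB)
DOK: 6.7  (via VLY)
GRN: 8.8  (via RIV)
FIR: 10.4  (via DOK)
Shortest route: QRY–HUB–VLY–DOK–FIR = 10.4 min.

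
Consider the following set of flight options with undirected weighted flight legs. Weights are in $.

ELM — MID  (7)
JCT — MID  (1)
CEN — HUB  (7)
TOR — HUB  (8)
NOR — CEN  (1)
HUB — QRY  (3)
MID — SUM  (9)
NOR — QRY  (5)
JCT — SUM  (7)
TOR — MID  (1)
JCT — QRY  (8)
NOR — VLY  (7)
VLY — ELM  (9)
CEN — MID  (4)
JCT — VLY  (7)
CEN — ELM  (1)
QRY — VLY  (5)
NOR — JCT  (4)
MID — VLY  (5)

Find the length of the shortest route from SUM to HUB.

Settle nodes by increasing distance from SUM:
SUM: 0
JCT: 7  (via SUM)
MID: 8  (via JCT)
TOR: 9  (via MID)
NOR: 11  (via JCT)
CEN: 12  (via MID)
VLY: 13  (via MID)
ELM: 13  (via CEN)
QRY: 15  (via JCT)
HUB: 17  (via TOR)
Shortest route: SUM → JCT → MID → TOR → HUB = $17.

$17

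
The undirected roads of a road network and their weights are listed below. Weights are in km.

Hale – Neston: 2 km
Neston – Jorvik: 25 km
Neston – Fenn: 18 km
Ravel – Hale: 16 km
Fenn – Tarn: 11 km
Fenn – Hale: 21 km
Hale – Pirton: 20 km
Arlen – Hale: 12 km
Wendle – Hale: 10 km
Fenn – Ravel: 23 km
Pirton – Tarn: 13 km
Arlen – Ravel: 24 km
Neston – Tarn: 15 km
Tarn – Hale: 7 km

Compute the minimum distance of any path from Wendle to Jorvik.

Settle nodes by increasing distance from Wendle:
Wendle: 0
Hale: 10  (via Wendle)
Neston: 12  (via Hale)
Tarn: 17  (via Hale)
Arlen: 22  (via Hale)
Ravel: 26  (via Hale)
Fenn: 28  (via Tarn)
Pirton: 30  (via Hale)
Jorvik: 37  (via Neston)
Shortest route: Wendle → Hale → Neston → Jorvik = 37 km.

37 km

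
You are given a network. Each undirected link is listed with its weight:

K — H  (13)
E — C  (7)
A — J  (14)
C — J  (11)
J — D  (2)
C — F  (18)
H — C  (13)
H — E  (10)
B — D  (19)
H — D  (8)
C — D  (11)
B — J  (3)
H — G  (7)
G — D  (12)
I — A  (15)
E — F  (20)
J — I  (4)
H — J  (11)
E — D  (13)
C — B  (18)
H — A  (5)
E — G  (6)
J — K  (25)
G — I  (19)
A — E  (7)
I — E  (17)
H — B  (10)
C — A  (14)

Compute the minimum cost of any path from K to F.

Running Dijkstra from K:
K: 0
H: 13  (via K)
A: 18  (via H)
G: 20  (via H)
D: 21  (via H)
B: 23  (via H)
E: 23  (via H)
J: 23  (via D)
C: 26  (via H)
I: 27  (via J)
F: 43  (via E)
Shortest route: K → H → E → F = 43.

43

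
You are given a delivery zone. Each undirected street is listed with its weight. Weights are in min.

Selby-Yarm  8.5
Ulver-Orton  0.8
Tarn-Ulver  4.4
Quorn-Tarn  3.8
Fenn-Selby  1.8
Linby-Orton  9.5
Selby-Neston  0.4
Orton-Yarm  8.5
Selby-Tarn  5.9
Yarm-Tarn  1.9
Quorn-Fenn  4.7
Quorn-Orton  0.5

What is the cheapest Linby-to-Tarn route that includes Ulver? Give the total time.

Shortest Linby→Ulver: Linby → Orton → Ulver = 10.3
Best Ulver to Tarn: Ulver → Tarn costing 4.4
Total via Ulver: 10.3 + 4.4 = 14.7 min.

14.7 min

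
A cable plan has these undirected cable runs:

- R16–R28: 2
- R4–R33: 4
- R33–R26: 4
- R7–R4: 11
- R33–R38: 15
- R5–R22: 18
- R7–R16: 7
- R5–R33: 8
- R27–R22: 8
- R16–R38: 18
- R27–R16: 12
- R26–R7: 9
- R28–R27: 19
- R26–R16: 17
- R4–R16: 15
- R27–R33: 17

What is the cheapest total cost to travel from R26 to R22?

29

Running Dijkstra from R26:
R26: 0
R33: 4  (via R26)
R4: 8  (via R33)
R7: 9  (via R26)
R5: 12  (via R33)
R16: 16  (via R7)
R28: 18  (via R16)
R38: 19  (via R33)
R27: 21  (via R33)
R22: 29  (via R27)
Shortest route: R26 → R33 → R27 → R22 = 29.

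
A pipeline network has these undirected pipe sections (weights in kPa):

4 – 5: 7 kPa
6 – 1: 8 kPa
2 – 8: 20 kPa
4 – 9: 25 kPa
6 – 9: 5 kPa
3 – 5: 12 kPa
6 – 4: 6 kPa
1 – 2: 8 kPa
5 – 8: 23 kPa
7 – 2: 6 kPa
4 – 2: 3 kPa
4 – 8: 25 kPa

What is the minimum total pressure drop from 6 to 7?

15 kPa

Settle nodes by increasing distance from 6:
6: 0
9: 5  (via 6)
4: 6  (via 6)
1: 8  (via 6)
2: 9  (via 4)
5: 13  (via 4)
7: 15  (via 2)
Shortest route: 6–4–2–7 = 15 kPa.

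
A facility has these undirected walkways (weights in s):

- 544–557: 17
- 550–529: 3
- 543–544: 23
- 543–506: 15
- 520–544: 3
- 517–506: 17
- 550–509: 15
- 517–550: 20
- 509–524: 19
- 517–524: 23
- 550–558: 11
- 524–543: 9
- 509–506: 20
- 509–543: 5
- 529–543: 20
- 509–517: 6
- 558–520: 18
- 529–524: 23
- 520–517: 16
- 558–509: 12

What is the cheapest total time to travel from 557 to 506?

Settle nodes by increasing distance from 557:
557: 0
544: 17  (via 557)
520: 20  (via 544)
517: 36  (via 520)
558: 38  (via 520)
543: 40  (via 544)
509: 42  (via 517)
524: 49  (via 543)
550: 49  (via 558)
529: 52  (via 550)
506: 53  (via 517)
Shortest route: 557 → 544 → 520 → 517 → 506 = 53 s.

53 s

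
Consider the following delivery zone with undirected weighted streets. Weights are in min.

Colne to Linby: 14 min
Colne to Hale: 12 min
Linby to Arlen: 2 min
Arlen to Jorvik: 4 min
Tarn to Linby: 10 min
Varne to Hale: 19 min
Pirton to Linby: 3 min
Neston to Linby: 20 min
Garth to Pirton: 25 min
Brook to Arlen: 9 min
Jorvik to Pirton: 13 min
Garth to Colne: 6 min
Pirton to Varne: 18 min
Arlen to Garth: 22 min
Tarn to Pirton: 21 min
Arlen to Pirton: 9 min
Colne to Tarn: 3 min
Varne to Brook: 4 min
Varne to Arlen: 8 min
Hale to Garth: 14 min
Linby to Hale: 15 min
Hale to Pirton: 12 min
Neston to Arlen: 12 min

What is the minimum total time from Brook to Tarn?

Enumerating some paths:
Brook - Arlen - Linby - Tarn: 9+2+10 = 21
Brook - Varne - Arlen - Linby - Tarn: 4+8+2+10 = 24
Brook - Arlen - Linby - Colne - Tarn: 9+2+14+3 = 28
The minimum is 21 min via Brook - Arlen - Linby - Tarn.

21 min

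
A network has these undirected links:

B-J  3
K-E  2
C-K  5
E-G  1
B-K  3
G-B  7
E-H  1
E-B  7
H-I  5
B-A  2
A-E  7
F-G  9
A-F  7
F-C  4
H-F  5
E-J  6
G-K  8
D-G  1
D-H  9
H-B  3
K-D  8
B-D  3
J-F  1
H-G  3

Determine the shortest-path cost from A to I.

Candidate routes:
A → B → D → G → E → H → I: 2+3+1+1+1+5 = 13
A → B → H → I: 2+3+5 = 10
A → E → H → I: 7+1+5 = 13
A → B → K → E → H → I: 2+3+2+1+5 = 13
The minimum is 10 via A → B → H → I.

10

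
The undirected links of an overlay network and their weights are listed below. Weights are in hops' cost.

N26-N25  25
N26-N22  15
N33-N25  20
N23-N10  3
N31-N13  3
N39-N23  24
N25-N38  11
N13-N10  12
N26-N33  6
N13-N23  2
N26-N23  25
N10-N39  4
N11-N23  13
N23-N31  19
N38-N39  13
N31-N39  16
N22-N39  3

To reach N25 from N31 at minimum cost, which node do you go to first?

N13

Enumerating some paths:
N31 → N13 → N23 → N10 → N39 → N38 → N25: 3+2+3+4+13+11 = 36
N31 → N39 → N38 → N25: 16+13+11 = 40
N31 → N13 → N10 → N39 → N38 → N25: 3+12+4+13+11 = 43
The minimum is 36 hops' cost via N31 → N13 → N23 → N10 → N39 → N38 → N25.
So from N31 the first move is to N13.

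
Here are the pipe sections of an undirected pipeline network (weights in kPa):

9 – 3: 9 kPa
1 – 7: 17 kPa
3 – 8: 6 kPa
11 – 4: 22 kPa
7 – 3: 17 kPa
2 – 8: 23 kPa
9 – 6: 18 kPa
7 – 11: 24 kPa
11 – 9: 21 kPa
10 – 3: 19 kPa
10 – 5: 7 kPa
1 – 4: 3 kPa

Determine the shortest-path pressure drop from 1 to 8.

40 kPa

Candidate routes:
1 → 7 → 3 → 8: 17+17+6 = 40
1 → 4 → 11 → 9 → 3 → 8: 3+22+21+9+6 = 61
1 → 4 → 11 → 7 → 3 → 8: 3+22+24+17+6 = 72
The minimum is 40 kPa via 1 → 7 → 3 → 8.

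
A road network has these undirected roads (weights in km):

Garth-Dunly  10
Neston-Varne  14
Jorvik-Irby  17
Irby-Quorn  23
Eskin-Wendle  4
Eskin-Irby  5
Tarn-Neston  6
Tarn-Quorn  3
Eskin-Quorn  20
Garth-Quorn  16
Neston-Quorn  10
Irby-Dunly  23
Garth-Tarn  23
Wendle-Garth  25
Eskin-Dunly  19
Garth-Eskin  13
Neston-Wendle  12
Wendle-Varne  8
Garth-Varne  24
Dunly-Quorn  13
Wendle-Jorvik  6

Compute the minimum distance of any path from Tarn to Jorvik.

Shortest distances from Tarn:
Tarn: 0
Quorn: 3  (via Tarn)
Neston: 6  (via Tarn)
Dunly: 16  (via Quorn)
Wendle: 18  (via Neston)
Garth: 19  (via Quorn)
Varne: 20  (via Neston)
Eskin: 22  (via Wendle)
Jorvik: 24  (via Wendle)
Shortest route: Tarn → Neston → Wendle → Jorvik = 24 km.

24 km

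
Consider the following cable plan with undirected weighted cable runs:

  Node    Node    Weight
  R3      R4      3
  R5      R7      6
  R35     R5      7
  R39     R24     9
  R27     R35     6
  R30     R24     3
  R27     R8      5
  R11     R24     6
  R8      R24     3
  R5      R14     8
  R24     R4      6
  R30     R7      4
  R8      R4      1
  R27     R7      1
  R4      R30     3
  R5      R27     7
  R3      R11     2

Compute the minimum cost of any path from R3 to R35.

15

Running Dijkstra from R3:
R3: 0
R11: 2  (via R3)
R4: 3  (via R3)
R8: 4  (via R4)
R30: 6  (via R4)
R24: 7  (via R8)
R27: 9  (via R8)
R7: 10  (via R30)
R35: 15  (via R27)
Shortest route: R3 → R4 → R8 → R27 → R35 = 15.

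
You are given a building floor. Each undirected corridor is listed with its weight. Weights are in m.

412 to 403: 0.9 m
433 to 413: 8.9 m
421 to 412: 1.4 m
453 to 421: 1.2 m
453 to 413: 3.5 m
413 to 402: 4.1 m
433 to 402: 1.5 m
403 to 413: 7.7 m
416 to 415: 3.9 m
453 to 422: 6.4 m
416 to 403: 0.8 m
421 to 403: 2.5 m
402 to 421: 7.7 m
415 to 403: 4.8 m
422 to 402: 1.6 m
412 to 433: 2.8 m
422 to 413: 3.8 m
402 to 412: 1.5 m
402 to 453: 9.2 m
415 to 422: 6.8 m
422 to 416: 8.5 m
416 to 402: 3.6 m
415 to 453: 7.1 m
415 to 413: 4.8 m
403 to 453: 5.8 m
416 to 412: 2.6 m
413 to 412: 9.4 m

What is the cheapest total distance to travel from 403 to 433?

Running Dijkstra from 403:
403: 0
416: 0.8  (via 403)
412: 0.9  (via 403)
421: 2.3  (via 412)
402: 2.4  (via 412)
453: 3.5  (via 421)
433: 3.7  (via 412)
Shortest route: 403–412–433 = 3.7 m.

3.7 m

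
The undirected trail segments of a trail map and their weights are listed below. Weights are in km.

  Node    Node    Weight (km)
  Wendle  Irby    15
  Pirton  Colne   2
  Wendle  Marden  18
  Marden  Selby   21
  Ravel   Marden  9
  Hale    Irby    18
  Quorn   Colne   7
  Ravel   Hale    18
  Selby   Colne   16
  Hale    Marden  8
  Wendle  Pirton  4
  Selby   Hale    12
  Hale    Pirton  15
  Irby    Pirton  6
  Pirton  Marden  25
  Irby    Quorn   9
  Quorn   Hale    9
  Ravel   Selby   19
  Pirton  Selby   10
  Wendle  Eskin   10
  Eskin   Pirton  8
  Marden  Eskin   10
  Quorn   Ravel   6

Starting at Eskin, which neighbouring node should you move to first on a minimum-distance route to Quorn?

Pirton

Compare a few routes:
Eskin - Wendle - Pirton - Colne - Quorn: 10+4+2+7 = 23
Eskin - Pirton - Irby - Quorn: 8+6+9 = 23
Eskin - Pirton - Colne - Quorn: 8+2+7 = 17
Eskin - Marden - Ravel - Quorn: 10+9+6 = 25
The minimum is 17 km via Eskin - Pirton - Colne - Quorn.
So from Eskin the first move is to Pirton.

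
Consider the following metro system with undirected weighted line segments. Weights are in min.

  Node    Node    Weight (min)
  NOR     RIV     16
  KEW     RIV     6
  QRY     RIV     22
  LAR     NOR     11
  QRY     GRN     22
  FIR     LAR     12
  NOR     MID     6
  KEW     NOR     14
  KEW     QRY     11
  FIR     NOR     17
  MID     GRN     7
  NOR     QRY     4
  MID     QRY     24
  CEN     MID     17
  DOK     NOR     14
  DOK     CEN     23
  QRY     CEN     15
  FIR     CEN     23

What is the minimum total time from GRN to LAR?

Shortest distances from GRN:
GRN: 0
MID: 7  (via GRN)
NOR: 13  (via MID)
QRY: 17  (via NOR)
CEN: 24  (via MID)
LAR: 24  (via NOR)
Shortest route: GRN → MID → NOR → LAR = 24 min.

24 min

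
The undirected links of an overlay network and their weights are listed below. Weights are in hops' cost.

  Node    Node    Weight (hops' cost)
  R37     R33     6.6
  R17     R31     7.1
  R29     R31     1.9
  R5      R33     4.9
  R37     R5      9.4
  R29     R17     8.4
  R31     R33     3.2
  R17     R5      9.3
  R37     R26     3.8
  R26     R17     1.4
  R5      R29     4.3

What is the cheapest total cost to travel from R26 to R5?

Running Dijkstra from R26:
R26: 0
R17: 1.4  (via R26)
R37: 3.8  (via R26)
R31: 8.5  (via R17)
R29: 9.8  (via R17)
R33: 10.4  (via R37)
R5: 10.7  (via R17)
Shortest route: R26–R17–R5 = 10.7 hops' cost.

10.7 hops' cost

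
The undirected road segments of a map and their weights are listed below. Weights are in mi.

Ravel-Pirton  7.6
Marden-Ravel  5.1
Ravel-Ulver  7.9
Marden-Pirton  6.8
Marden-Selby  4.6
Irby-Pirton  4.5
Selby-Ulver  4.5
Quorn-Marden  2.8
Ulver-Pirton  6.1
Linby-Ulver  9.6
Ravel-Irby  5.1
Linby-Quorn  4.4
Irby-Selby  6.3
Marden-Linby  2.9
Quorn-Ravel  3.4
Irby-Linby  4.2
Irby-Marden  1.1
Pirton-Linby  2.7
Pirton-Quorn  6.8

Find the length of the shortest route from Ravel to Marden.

Candidate routes:
Ravel–Marden: 5.1 = 5.1
Ravel–Irby–Marden: 5.1+1.1 = 6.2
Cheapest is Ravel–Marden at 5.1 mi.

5.1 mi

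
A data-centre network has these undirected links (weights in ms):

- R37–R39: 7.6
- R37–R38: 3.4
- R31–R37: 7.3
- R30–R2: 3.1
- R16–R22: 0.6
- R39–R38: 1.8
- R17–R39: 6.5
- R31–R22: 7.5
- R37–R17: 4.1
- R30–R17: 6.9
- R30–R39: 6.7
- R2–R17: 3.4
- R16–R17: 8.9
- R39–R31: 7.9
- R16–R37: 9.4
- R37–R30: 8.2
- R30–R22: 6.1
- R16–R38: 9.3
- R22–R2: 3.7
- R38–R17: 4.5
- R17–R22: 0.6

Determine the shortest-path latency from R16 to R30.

Settle nodes by increasing distance from R16:
R16: 0
R22: 0.6  (via R16)
R17: 1.2  (via R22)
R2: 4.3  (via R22)
R37: 5.3  (via R17)
R38: 5.7  (via R17)
R30: 6.7  (via R22)
Shortest route: R16–R22–R30 = 6.7 ms.

6.7 ms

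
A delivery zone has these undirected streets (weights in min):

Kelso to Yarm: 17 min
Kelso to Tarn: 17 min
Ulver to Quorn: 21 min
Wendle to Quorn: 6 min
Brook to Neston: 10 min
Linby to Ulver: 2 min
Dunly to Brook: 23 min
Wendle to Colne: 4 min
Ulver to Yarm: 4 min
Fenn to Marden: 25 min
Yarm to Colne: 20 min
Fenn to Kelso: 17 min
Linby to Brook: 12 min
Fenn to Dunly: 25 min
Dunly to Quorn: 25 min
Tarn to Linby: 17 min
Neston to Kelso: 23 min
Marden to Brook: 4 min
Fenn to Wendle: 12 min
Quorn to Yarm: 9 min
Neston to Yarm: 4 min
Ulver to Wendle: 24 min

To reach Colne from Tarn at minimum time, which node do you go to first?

Linby

Enumerating some paths:
Tarn–Linby–Ulver–Yarm–Quorn–Wendle–Colne: 17+2+4+9+6+4 = 42
Tarn–Linby–Ulver–Yarm–Colne: 17+2+4+20 = 43
Cheapest is Tarn–Linby–Ulver–Yarm–Quorn–Wendle–Colne at 42 min.
So from Tarn the first move is to Linby.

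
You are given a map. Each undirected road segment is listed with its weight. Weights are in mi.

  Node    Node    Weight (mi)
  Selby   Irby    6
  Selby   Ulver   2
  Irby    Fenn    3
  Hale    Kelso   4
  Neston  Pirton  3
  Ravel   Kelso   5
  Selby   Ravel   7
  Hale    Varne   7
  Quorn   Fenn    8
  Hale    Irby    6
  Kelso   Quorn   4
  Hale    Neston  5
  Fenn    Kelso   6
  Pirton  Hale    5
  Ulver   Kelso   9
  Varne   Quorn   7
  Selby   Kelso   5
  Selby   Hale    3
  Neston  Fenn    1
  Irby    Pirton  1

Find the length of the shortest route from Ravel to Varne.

16 mi

Enumerating some paths:
Ravel → Selby → Hale → Varne: 7+3+7 = 17
Ravel → Kelso → Hale → Varne: 5+4+7 = 16
Ravel → Kelso → Selby → Hale → Varne: 5+5+3+7 = 20
Cheapest is Ravel → Kelso → Hale → Varne at 16 mi.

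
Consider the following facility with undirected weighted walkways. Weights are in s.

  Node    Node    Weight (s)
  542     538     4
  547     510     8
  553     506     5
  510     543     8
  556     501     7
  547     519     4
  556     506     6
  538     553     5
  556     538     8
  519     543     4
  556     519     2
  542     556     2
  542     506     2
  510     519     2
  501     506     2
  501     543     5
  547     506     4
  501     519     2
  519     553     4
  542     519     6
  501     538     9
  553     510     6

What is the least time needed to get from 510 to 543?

Settle nodes by increasing distance from 510:
510: 0
519: 2  (via 510)
556: 4  (via 519)
501: 4  (via 519)
506: 6  (via 501)
553: 6  (via 510)
543: 6  (via 519)
Shortest route: 510 → 519 → 543 = 6 s.

6 s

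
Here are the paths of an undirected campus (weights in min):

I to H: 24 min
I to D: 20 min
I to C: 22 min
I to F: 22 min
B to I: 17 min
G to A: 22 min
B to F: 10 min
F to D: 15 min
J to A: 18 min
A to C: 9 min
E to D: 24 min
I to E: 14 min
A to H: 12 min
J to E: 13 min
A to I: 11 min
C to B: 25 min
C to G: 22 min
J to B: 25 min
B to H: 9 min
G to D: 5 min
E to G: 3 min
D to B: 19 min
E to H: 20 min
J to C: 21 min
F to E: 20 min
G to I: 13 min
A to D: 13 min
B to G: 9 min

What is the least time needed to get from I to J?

27 min

Candidate routes:
I–E–J: 14+13 = 27
I–G–E–J: 13+3+13 = 29
Cheapest is I–E–J at 27 min.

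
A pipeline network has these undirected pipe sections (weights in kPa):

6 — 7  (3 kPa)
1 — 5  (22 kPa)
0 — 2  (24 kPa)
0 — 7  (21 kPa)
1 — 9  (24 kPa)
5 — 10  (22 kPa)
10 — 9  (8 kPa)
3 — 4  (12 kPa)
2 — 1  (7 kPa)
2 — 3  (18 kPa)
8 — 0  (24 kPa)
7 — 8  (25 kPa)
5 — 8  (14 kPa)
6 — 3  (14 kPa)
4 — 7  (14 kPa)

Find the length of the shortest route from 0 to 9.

Enumerating some paths:
0–8–5–10–9: 24+14+22+8 = 68
0–8–5–1–9: 24+14+22+24 = 84
0–2–1–5–10–9: 24+7+22+22+8 = 83
0–2–1–9: 24+7+24 = 55
The minimum is 55 kPa via 0–2–1–9.

55 kPa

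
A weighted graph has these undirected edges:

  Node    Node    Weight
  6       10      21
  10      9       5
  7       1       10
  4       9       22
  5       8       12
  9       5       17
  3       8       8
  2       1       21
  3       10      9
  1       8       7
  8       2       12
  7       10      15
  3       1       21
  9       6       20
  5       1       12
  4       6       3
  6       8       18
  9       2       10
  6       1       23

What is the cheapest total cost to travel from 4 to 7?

36

Settle nodes by increasing distance from 4:
4: 0
6: 3  (via 4)
8: 21  (via 6)
9: 22  (via 4)
10: 24  (via 6)
1: 26  (via 6)
3: 29  (via 8)
2: 32  (via 9)
5: 33  (via 8)
7: 36  (via 1)
Shortest route: 4–6–1–7 = 36.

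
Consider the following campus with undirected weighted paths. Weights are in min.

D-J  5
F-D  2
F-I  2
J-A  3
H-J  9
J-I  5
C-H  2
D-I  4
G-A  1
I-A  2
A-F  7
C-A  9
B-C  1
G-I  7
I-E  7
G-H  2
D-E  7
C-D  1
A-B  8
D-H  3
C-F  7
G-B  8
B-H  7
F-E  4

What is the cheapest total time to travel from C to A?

5 min

Candidate routes:
C–D–I–A: 1+4+2 = 7
C–H–G–A: 2+2+1 = 5
The minimum is 5 min via C–H–G–A.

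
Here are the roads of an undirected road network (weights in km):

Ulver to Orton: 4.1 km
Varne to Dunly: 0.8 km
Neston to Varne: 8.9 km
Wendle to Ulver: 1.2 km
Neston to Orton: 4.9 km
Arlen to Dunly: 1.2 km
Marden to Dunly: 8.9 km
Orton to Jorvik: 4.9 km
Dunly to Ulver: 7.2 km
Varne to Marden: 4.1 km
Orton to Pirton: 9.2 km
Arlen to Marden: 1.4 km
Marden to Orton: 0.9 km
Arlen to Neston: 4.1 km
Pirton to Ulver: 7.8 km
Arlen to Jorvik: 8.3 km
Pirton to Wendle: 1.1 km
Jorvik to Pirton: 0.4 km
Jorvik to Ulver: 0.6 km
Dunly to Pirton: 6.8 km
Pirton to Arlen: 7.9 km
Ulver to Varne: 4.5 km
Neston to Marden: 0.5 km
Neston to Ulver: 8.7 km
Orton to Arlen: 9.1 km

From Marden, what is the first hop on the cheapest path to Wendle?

Enumerating some paths:
Marden - Orton - Ulver - Jorvik - Pirton - Wendle: 0.9+4.1+0.6+0.4+1.1 = 7.1
Marden - Orton - Ulver - Wendle: 0.9+4.1+1.2 = 6.2
Marden - Orton - Jorvik - Pirton - Wendle: 0.9+4.9+0.4+1.1 = 7.3
The minimum is 6.2 km via Marden - Orton - Ulver - Wendle.
So from Marden the first move is to Orton.

Orton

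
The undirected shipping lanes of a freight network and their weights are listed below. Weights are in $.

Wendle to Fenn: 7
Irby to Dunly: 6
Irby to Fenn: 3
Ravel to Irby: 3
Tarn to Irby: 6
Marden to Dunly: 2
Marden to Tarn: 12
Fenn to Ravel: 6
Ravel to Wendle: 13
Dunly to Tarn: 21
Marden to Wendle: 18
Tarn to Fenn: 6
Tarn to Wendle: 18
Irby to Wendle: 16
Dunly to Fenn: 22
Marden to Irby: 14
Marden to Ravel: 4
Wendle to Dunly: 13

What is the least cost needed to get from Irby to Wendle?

Settle nodes by increasing distance from Irby:
Irby: 0
Ravel: 3  (via Irby)
Fenn: 3  (via Irby)
Tarn: 6  (via Irby)
Dunly: 6  (via Irby)
Marden: 7  (via Ravel)
Wendle: 10  (via Fenn)
Shortest route: Irby → Fenn → Wendle = $10.

$10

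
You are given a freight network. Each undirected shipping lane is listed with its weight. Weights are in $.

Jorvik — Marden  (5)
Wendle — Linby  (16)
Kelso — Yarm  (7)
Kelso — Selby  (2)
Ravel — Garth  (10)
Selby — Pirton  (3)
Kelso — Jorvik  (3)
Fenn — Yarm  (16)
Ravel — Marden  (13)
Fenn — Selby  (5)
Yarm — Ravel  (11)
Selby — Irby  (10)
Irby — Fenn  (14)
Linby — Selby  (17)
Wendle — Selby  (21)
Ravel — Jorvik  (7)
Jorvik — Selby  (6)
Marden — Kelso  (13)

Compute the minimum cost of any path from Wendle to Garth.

Enumerating some paths:
Wendle–Selby–Kelso–Jorvik–Ravel–Garth: 21+2+3+7+10 = 43
Wendle–Selby–Jorvik–Ravel–Garth: 21+6+7+10 = 44
The minimum is $43 via Wendle–Selby–Kelso–Jorvik–Ravel–Garth.

$43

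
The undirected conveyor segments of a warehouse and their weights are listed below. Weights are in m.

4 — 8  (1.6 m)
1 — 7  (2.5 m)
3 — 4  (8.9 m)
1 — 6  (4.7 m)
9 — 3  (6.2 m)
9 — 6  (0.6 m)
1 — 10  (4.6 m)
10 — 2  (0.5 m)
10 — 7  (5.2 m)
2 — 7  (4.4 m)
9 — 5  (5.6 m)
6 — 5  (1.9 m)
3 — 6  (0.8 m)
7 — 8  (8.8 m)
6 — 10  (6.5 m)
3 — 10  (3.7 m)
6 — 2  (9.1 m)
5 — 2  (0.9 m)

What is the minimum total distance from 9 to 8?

Shortest distances from 9:
9: 0
6: 0.6  (via 9)
3: 1.4  (via 6)
5: 2.5  (via 6)
2: 3.4  (via 5)
10: 3.9  (via 2)
1: 5.3  (via 6)
7: 7.8  (via 2)
4: 10.3  (via 3)
8: 11.9  (via 4)
Shortest route: 9–6–3–4–8 = 11.9 m.

11.9 m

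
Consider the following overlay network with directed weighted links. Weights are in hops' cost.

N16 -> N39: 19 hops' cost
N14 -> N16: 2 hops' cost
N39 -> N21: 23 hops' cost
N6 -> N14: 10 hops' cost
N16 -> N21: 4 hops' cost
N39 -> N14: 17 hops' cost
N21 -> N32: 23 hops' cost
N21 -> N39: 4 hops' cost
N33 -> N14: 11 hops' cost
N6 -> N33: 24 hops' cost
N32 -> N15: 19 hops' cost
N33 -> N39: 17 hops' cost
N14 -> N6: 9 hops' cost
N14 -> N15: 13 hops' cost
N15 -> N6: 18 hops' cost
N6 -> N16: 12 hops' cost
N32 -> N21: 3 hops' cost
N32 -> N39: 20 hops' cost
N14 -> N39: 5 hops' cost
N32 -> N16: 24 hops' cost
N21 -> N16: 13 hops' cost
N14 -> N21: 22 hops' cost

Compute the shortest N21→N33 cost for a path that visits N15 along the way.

Shortest N21→N15: N21 → N39 → N14 → N15 = 34
Shortest N15→N33: N15 → N6 → N33 = 42
Total via N15: 34 + 42 = 76 hops' cost.

76 hops' cost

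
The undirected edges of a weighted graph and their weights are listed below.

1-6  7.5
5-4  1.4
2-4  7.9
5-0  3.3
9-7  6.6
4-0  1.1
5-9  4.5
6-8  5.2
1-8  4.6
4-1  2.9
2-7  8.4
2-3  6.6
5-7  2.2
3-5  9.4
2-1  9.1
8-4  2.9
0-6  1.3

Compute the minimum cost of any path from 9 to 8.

8.8

Compare a few routes:
9 - 5 - 0 - 4 - 8: 4.5+3.3+1.1+2.9 = 11.8
9 - 5 - 4 - 8: 4.5+1.4+2.9 = 8.8
Cheapest is 9 - 5 - 4 - 8 at 8.8.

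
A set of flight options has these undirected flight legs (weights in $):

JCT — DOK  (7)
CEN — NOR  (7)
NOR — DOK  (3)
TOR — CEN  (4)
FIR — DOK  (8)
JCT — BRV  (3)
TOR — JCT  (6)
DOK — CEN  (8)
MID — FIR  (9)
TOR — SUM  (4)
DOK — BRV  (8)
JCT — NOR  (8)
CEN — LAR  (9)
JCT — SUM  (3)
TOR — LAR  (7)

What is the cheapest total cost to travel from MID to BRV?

Settle nodes by increasing distance from MID:
MID: 0
FIR: 9  (via MID)
DOK: 17  (via FIR)
NOR: 20  (via DOK)
JCT: 24  (via DOK)
CEN: 25  (via DOK)
BRV: 25  (via DOK)
Shortest route: MID → FIR → DOK → BRV = $25.

$25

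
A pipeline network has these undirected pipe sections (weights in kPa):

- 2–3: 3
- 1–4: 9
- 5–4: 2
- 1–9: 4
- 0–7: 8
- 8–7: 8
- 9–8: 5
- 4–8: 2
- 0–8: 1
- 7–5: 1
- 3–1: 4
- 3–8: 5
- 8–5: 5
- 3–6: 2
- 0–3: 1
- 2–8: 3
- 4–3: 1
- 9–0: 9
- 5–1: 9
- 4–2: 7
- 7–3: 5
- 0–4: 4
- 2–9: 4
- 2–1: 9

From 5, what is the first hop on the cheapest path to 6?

Compare a few routes:
5 → 8 → 0 → 3 → 6: 5+1+1+2 = 9
5 → 4 → 8 → 0 → 3 → 6: 2+2+1+1+2 = 8
5 → 4 → 3 → 6: 2+1+2 = 5
5 → 7 → 3 → 6: 1+5+2 = 8
The minimum is 5 kPa via 5 → 4 → 3 → 6.
So from 5 the first move is to 4.

4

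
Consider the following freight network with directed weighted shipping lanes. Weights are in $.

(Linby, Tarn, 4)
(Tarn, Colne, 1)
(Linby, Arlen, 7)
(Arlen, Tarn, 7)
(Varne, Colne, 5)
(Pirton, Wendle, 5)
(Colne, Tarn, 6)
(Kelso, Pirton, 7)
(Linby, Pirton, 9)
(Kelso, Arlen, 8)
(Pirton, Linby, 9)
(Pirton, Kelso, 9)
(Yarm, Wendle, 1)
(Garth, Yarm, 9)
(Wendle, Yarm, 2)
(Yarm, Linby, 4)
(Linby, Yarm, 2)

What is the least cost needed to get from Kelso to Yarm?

Enumerating some paths:
Kelso–Pirton–Wendle–Yarm: 7+5+2 = 14
Kelso–Pirton–Linby–Yarm: 7+9+2 = 18
Cheapest is Kelso–Pirton–Wendle–Yarm at $14.

$14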